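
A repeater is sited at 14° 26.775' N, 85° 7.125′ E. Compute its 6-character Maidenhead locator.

Offset from 180°W / 90°S: lon 265.1187°, lat 104.4462°.
Field: 265.1187/20 → 13 → N, 104.4462/10 → 10 → K; chars NK.
Square: 5.1187/2 → 2, 4.4462/1 → 4; chars 24.
Subsquare: 1.1187/0.0833333 → 13 → n, 0.4462/0.0416667 → 10 → k; chars nk.

NK24nk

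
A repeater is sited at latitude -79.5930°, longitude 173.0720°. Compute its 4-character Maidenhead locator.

RB60

Offset from 180°W / 90°S: lon 353.07°, lat 10.41°.
Field: lon ⌊353.07/20⌋ = 17 → R; lat ⌊10.41/10⌋ = 1 → B.
Square: lon ⌊13.07/2⌋ = 6; lat ⌊0.41/1⌋ = 0.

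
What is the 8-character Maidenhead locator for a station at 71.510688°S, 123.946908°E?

PB18xl37

Offset from 180°W / 90°S: lon 303.94691°, lat 18.48931°.
Field: lon ⌊303.94691/20⌋ = 15 → P; lat ⌊18.48931/10⌋ = 1 → B.
Square: lon ⌊3.94691/2⌋ = 1; lat ⌊8.48931/1⌋ = 8.
Subsquare: lon ⌊1.94691/0.0833333⌋ = 23 → x; lat ⌊0.48931/0.0416667⌋ = 11 → l.
Extended square: lon ⌊0.03024/0.00833333⌋ = 3; lat ⌊0.03098/0.00416667⌋ = 7.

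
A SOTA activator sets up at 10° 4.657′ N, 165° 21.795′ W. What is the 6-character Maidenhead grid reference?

AK70hb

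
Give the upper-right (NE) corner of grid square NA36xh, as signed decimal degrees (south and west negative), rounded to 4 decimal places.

-83.6667, 88.0000

Field N=13, A=0: +13·20° lon, +0·10° lat → SW at lon 80°, lat -90°.
Square 3, 6: +3·2° lon, +6·1° lat → SW at lon 86°, lat -84°.
Subsquare x=23, h=7: +23·0.0833333° lon, +7·0.0416667° lat → SW at lon 87.9167°, lat -83.7083°.
Cell spans 0.0833333° lon × 0.0416667° lat. NE corner is SW corner plus one full cell.
latitude -83.6667, longitude 88.0000.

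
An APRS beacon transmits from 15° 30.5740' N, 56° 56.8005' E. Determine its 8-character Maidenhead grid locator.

LK85lm32

Add 180° to longitude and 90° to latitude: 236.94667, 105.50957.
Field: lon ⌊236.94667/20⌋ = 11 → L; lat ⌊105.50957/10⌋ = 10 → K.
Square: lon ⌊16.94667/2⌋ = 8; lat ⌊5.50957/1⌋ = 5.
Subsquare: lon ⌊0.94667/0.0833333⌋ = 11 → l; lat ⌊0.50957/0.0416667⌋ = 12 → m.
Extended square: lon ⌊0.03001/0.00833333⌋ = 3; lat ⌊0.00957/0.00416667⌋ = 2.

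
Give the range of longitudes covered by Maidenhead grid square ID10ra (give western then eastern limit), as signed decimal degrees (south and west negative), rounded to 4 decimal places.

Field I=8, D=3: +8·20° lon, +3·10° lat → SW at lon -20°, lat -60°.
Square 1, 0: +1·2° lon, +0·1° lat → SW at lon -18°, lat -60°.
Subsquare r=17, a=0: +17·0.0833333° lon, +0·0.0416667° lat → SW at lon -16.5833°, lat -60°.
Cell spans 0.0833333° lon × 0.0416667° lat.
west -16.5833, east -16.5000.

-16.5833, -16.5000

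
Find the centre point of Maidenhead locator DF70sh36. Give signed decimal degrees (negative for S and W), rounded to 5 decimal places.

Field D=3, F=5: +3·20° lon, +5·10° lat → SW at lon -120°, lat -40°.
Square 7, 0: +7·2° lon, +0·1° lat → SW at lon -106°, lat -40°.
Subsquare s=18, h=7: +18·0.0833333° lon, +7·0.0416667° lat → SW at lon -104.5°, lat -39.7083°.
Extended square 3, 6: +3·0.00833333° lon, +6·0.00416667° lat → SW at lon -104.475°, lat -39.6833°.
Cell spans 0.00833333° lon × 0.00416667° lat. Centre is SW corner plus half of each.
latitude -39.68125, longitude -104.47083.

-39.68125, -104.47083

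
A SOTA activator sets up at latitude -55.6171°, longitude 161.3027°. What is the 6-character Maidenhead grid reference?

RD04pj

Shift to the Maidenhead origin (180°W, 90°S): lon 341.3027, lat 34.3829.
Field (20°×10°, letters A–R): 341.3027/20 → 17 → R, 34.3829/10 → 3 → D; chars RD.
Square (2°×1°, digits 0–9): 1.3027/2 → 0, 4.3829/1 → 4; chars 04.
Subsquare (5′×2.5′, letters a–x): 1.3027/0.0833333 → 15 → p, 0.3829/0.0416667 → 9 → j; chars pj.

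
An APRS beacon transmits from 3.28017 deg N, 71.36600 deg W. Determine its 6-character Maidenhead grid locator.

Shift to the Maidenhead origin (180°W, 90°S): lon 108.6340, lat 93.2802.
Field: lon ⌊108.6340/20⌋ = 5 → F; lat ⌊93.2802/10⌋ = 9 → J.
Square: lon ⌊8.6340/2⌋ = 4; lat ⌊3.2802/1⌋ = 3.
Subsquare: lon ⌊0.6340/0.0833333⌋ = 7 → h; lat ⌊0.2802/0.0416667⌋ = 6 → g.

FJ43hg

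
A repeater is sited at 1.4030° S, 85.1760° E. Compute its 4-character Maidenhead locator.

NI28

Offset from 180°W / 90°S: lon 265.18°, lat 88.60°.
Field: lon ⌊265.18/20⌋ = 13 → N; lat ⌊88.60/10⌋ = 8 → I.
Square: lon ⌊5.18/2⌋ = 2; lat ⌊8.60/1⌋ = 8.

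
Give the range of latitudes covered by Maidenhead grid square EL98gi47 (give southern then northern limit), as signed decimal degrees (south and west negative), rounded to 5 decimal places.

Field E=4, L=11: +4·20° lon, +11·10° lat → SW at lon -100°, lat 20°.
Square 9, 8: +9·2° lon, +8·1° lat → SW at lon -82°, lat 28°.
Subsquare g=6, i=8: +6·0.0833333° lon, +8·0.0416667° lat → SW at lon -81.5°, lat 28.3333°.
Extended square 4, 7: +4·0.00833333° lon, +7·0.00416667° lat → SW at lon -81.4667°, lat 28.3625°.
Cell spans 0.00833333° lon × 0.00416667° lat.
south 28.36250, north 28.36667.

28.36250, 28.36667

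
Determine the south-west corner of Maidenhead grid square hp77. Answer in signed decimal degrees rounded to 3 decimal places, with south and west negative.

Field H=7, P=15: +7·20° lon, +15·10° lat → SW at lon -40°, lat 60°.
Square 7, 7: +7·2° lon, +7·1° lat → SW at lon -26°, lat 67°.
latitude 67.000, longitude -26.000.

67.000, -26.000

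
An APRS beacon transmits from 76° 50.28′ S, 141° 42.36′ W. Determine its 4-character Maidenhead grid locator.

BB93

Shift to the Maidenhead origin (180°W, 90°S): lon 38.29, lat 13.16.
Field: lon ⌊38.29/20⌋ = 1 → B; lat ⌊13.16/10⌋ = 1 → B.
Square: lon ⌊18.29/2⌋ = 9; lat ⌊3.16/1⌋ = 3.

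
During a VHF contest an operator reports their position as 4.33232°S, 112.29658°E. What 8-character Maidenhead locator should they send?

OI65dq50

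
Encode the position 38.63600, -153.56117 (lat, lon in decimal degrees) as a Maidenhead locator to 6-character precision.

BM38fp

Offset from 180°W / 90°S: lon 26.4388°, lat 128.6360°.
Field: 26.4388/20 → 1 → B, 128.6360/10 → 12 → M; chars BM.
Square: 6.4388/2 → 3, 8.6360/1 → 8; chars 38.
Subsquare: 0.4388/0.0833333 → 5 → f, 0.6360/0.0416667 → 15 → p; chars fp.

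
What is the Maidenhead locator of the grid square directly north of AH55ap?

Latitude subsquare p = 15; +1 → 16 = q.
The longitude characters are unchanged.

AH55aq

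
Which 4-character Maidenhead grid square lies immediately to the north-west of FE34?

FE25

Longitude square 3; −1 → 2.
Latitude square 4; +1 → 5.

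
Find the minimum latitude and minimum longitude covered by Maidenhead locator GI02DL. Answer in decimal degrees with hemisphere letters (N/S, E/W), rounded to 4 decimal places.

7.5417° S, 59.7500° W

Field G=6, I=8: +6·20° lon, +8·10° lat → SW at lon -60°, lat -10°.
Square 0, 2: +0·2° lon, +2·1° lat → SW at lon -60°, lat -8°.
Subsquare d=3, l=11: +3·0.0833333° lon, +11·0.0416667° lat → SW at lon -59.75°, lat -7.54167°.
latitude 7.5417° S, longitude 59.7500° W.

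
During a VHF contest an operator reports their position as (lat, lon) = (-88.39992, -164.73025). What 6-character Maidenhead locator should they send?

Offset from 180°W / 90°S: lon 15.2697°, lat 1.6001°.
Field: 15.2697/20 → 0 → A, 1.6001/10 → 0 → A; chars AA.
Square: 15.2697/2 → 7, 1.6001/1 → 1; chars 71.
Subsquare: 1.2697/0.0833333 → 15 → p, 0.6001/0.0416667 → 14 → o; chars po.

AA71po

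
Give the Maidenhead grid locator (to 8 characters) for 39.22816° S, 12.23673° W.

IF30vs15

Shift to the Maidenhead origin (180°W, 90°S): lon 167.76327, lat 50.77184.
Field: lon ⌊167.76327/20⌋ = 8 → I; lat ⌊50.77184/10⌋ = 5 → F.
Square: lon ⌊7.76327/2⌋ = 3; lat ⌊0.77184/1⌋ = 0.
Subsquare: lon ⌊1.76327/0.0833333⌋ = 21 → v; lat ⌊0.77184/0.0416667⌋ = 18 → s.
Extended square: lon ⌊0.01327/0.00833333⌋ = 1; lat ⌊0.02184/0.00416667⌋ = 5.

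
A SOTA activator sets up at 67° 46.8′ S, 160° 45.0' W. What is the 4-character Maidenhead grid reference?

Offset from 180°W / 90°S: lon 19.25°, lat 22.22°.
Field: lon ⌊19.25/20⌋ = 0 → A; lat ⌊22.22/10⌋ = 2 → C.
Square: lon ⌊19.25/2⌋ = 9; lat ⌊2.22/1⌋ = 2.

AC92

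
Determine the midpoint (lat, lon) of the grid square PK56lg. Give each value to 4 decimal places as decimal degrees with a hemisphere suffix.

Field P=15, K=10: +15·20° lon, +10·10° lat → SW at lon 120°, lat 10°.
Square 5, 6: +5·2° lon, +6·1° lat → SW at lon 130°, lat 16°.
Subsquare l=11, g=6: +11·0.0833333° lon, +6·0.0416667° lat → SW at lon 130.917°, lat 16.25°.
Cell spans 0.0833333° lon × 0.0416667° lat. Centre is SW corner plus half of each.
latitude 16.2708° N, longitude 130.9583° E.

16.2708° N, 130.9583° E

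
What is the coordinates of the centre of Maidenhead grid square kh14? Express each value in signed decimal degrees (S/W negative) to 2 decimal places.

Field K=10, H=7: +10·20° lon, +7·10° lat → SW at lon 20°, lat -20°.
Square 1, 4: +1·2° lon, +4·1° lat → SW at lon 22°, lat -16°.
Cell spans 2° lon × 1° lat. Centre is SW corner plus half of each.
latitude -15.50, longitude 23.00.

-15.50, 23.00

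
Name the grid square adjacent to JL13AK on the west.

JL03xk

Longitude subsquare a = 0; −1 → -1, wraps to 23 = x, carry into square.
Longitude square 1; −1 → 0.
The latitude characters are unchanged.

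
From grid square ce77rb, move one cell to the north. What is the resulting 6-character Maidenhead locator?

Latitude subsquare b = 1; +1 → 2 = c.
The longitude characters are unchanged.

CE77rc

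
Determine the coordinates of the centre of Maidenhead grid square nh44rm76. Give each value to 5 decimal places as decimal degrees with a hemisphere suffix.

15.47292° S, 89.47917° E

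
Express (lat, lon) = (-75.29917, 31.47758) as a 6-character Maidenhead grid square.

KB54rq

Shift to the Maidenhead origin (180°W, 90°S): lon 211.4776, lat 14.7008.
Field: 211.4776/20 → 10 → K, 14.7008/10 → 1 → B; chars KB.
Square: 11.4776/2 → 5, 4.7008/1 → 4; chars 54.
Subsquare: 1.4776/0.0833333 → 17 → r, 0.7008/0.0416667 → 16 → q; chars rq.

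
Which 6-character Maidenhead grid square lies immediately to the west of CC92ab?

CC82xb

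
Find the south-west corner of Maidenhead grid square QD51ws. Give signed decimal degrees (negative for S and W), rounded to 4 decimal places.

Field Q=16, D=3: +16·20° lon, +3·10° lat → SW at lon 140°, lat -60°.
Square 5, 1: +5·2° lon, +1·1° lat → SW at lon 150°, lat -59°.
Subsquare w=22, s=18: +22·0.0833333° lon, +18·0.0416667° lat → SW at lon 151.833°, lat -58.25°.
latitude -58.2500, longitude 151.8333.

-58.2500, 151.8333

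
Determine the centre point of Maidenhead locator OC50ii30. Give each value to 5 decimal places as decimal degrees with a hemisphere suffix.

69.66458° S, 110.69583° E

Field O=14, C=2: +14·20° lon, +2·10° lat → SW at lon 100°, lat -70°.
Square 5, 0: +5·2° lon, +0·1° lat → SW at lon 110°, lat -70°.
Subsquare i=8, i=8: +8·0.0833333° lon, +8·0.0416667° lat → SW at lon 110.667°, lat -69.6667°.
Extended square 3, 0: +3·0.00833333° lon, +0·0.00416667° lat → SW at lon 110.692°, lat -69.6667°.
Cell spans 0.00833333° lon × 0.00416667° lat. Centre is SW corner plus half of each.
latitude 69.66458° S, longitude 110.69583° E.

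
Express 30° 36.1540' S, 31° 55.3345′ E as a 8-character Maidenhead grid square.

KF59xj05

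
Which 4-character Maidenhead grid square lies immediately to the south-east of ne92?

Longitude square 9; +1 → 10, wraps to 0, carry into field.
Longitude field N = 13; +1 → 14 = O.
Latitude square 2; −1 → 1.

OE01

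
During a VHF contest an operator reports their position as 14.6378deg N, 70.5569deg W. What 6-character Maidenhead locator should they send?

FK44rp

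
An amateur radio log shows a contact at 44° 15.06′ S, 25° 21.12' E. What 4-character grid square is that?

KE25

Offset from 180°W / 90°S: lon 205.35°, lat 45.75°.
Field: lon ⌊205.35/20⌋ = 10 → K; lat ⌊45.75/10⌋ = 4 → E.
Square: lon ⌊5.35/2⌋ = 2; lat ⌊5.75/1⌋ = 5.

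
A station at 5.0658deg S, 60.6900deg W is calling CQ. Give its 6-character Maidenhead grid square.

Add 180° to longitude and 90° to latitude: 119.3100, 84.9342.
Field: 119.3100/20 → 5 → F, 84.9342/10 → 8 → I; chars FI.
Square: 19.3100/2 → 9, 4.9342/1 → 4; chars 94.
Subsquare: 1.3100/0.0833333 → 15 → p, 0.9342/0.0416667 → 22 → w; chars pw.

FI94pw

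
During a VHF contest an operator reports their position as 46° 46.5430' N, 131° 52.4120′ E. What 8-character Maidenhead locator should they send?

PN56ws46

Offset from 180°W / 90°S: lon 311.87353°, lat 136.77572°.
Field: 311.87353/20 → 15 → P, 136.77572/10 → 13 → N; chars PN.
Square: 11.87353/2 → 5, 6.77572/1 → 6; chars 56.
Subsquare: 1.87353/0.0833333 → 22 → w, 0.77572/0.0416667 → 18 → s; chars ws.
Extended square: 0.04020/0.00833333 → 4, 0.02572/0.00416667 → 6; chars 46.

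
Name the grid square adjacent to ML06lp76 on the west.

ML06lp66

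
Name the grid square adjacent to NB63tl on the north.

NB63tm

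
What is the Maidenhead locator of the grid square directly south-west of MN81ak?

MN71xj

Longitude subsquare a = 0; −1 → -1, wraps to 23 = x, carry into square.
Longitude square 8; −1 → 7.
Latitude subsquare k = 10; −1 → 9 = j.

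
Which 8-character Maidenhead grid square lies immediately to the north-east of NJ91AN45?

NJ91an56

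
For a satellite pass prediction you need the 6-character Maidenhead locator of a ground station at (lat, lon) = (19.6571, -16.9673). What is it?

IK19mp

Offset from 180°W / 90°S: lon 163.0327°, lat 109.6571°.
Field (20°×10°, letters A–R): lon ⌊163.0327/20⌋ = 8 → I; lat ⌊109.6571/10⌋ = 10 → K.
Square (2°×1°, digits 0–9): lon ⌊3.0327/2⌋ = 1; lat ⌊9.6571/1⌋ = 9.
Subsquare (5′×2.5′, letters a–x): lon ⌊1.0327/0.0833333⌋ = 12 → m; lat ⌊0.6571/0.0416667⌋ = 15 → p.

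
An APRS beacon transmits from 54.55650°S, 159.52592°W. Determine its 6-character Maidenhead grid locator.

BD05fk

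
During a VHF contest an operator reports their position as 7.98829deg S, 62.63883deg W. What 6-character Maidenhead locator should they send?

Offset from 180°W / 90°S: lon 117.3612°, lat 82.0117°.
Field: lon ⌊117.3612/20⌋ = 5 → F; lat ⌊82.0117/10⌋ = 8 → I.
Square: lon ⌊17.3612/2⌋ = 8; lat ⌊2.0117/1⌋ = 2.
Subsquare: lon ⌊1.3612/0.0833333⌋ = 16 → q; lat ⌊0.0117/0.0416667⌋ = 0 → a.

FI82qa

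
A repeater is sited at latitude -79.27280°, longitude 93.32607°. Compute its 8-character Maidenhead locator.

NB60pr94

Offset from 180°W / 90°S: lon 273.32607°, lat 10.72720°.
Field (20°×10°, letters A–R): lon ⌊273.32607/20⌋ = 13 → N; lat ⌊10.72720/10⌋ = 1 → B.
Square (2°×1°, digits 0–9): lon ⌊13.32607/2⌋ = 6; lat ⌊0.72720/1⌋ = 0.
Subsquare (5′×2.5′, letters a–x): lon ⌊1.32607/0.0833333⌋ = 15 → p; lat ⌊0.72720/0.0416667⌋ = 17 → r.
Extended square (30″×15″, digits 0–9): lon ⌊0.07607/0.00833333⌋ = 9; lat ⌊0.01887/0.00416667⌋ = 4.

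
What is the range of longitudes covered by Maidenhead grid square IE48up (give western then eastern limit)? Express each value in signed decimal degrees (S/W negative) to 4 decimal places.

Field I=8, E=4: +8·20° lon, +4·10° lat → SW at lon -20°, lat -50°.
Square 4, 8: +4·2° lon, +8·1° lat → SW at lon -12°, lat -42°.
Subsquare u=20, p=15: +20·0.0833333° lon, +15·0.0416667° lat → SW at lon -10.3333°, lat -41.375°.
Cell spans 0.0833333° lon × 0.0416667° lat.
west -10.3333, east -10.2500.

-10.3333, -10.2500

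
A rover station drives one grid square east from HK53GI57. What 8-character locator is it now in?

HK53gi67

Longitude extended square 5; +1 → 6.
The latitude characters are unchanged.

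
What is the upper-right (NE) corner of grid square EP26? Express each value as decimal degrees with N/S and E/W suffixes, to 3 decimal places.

67.000° N, 94.000° W

Field E=4, P=15: +4·20° lon, +15·10° lat → SW at lon -100°, lat 60°.
Square 2, 6: +2·2° lon, +6·1° lat → SW at lon -96°, lat 66°.
Cell spans 2° lon × 1° lat. NE corner is SW corner plus one full cell.
latitude 67.000° N, longitude 94.000° W.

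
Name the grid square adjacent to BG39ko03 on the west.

BG39jo93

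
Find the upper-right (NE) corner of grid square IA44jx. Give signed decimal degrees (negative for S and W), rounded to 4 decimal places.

-85.0000, -11.1667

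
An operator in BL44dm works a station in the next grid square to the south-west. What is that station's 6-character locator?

Longitude subsquare d = 3; −1 → 2 = c.
Latitude subsquare m = 12; −1 → 11 = l.

BL44cl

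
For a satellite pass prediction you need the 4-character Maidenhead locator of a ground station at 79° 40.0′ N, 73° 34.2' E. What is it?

MQ69

Offset from 180°W / 90°S: lon 253.57°, lat 169.67°.
Field: lon ⌊253.57/20⌋ = 12 → M; lat ⌊169.67/10⌋ = 16 → Q.
Square: lon ⌊13.57/2⌋ = 6; lat ⌊9.67/1⌋ = 9.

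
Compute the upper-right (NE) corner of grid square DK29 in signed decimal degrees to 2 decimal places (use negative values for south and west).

Field D=3, K=10: +3·20° lon, +10·10° lat → SW at lon -120°, lat 10°.
Square 2, 9: +2·2° lon, +9·1° lat → SW at lon -116°, lat 19°.
Cell spans 2° lon × 1° lat. NE corner is SW corner plus one full cell.
latitude 20.00, longitude -114.00.

20.00, -114.00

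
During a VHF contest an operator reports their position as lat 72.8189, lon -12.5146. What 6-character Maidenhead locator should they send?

IQ32rt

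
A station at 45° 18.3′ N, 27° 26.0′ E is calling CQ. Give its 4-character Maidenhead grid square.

Offset from 180°W / 90°S: lon 207.43°, lat 135.31°.
Field: lon ⌊207.43/20⌋ = 10 → K; lat ⌊135.31/10⌋ = 13 → N.
Square: lon ⌊7.43/2⌋ = 3; lat ⌊5.31/1⌋ = 5.

KN35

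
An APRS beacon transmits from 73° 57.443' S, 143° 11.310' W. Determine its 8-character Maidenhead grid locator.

BB86jb70

Offset from 180°W / 90°S: lon 36.81150°, lat 16.04262°.
Field: 36.81150/20 → 1 → B, 16.04262/10 → 1 → B; chars BB.
Square: 16.81150/2 → 8, 6.04262/1 → 6; chars 86.
Subsquare: 0.81150/0.0833333 → 9 → j, 0.04262/0.0416667 → 1 → b; chars jb.
Extended square: 0.06150/0.00833333 → 7, 0.00095/0.00416667 → 0; chars 70.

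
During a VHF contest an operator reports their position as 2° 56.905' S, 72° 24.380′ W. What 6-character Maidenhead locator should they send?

FI37tb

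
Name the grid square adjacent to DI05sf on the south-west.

DI05re

Longitude subsquare s = 18; −1 → 17 = r.
Latitude subsquare f = 5; −1 → 4 = e.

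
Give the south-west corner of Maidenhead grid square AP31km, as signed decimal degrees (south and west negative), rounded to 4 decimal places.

61.5000, -173.1667

Field A=0, P=15: +0·20° lon, +15·10° lat → SW at lon -180°, lat 60°.
Square 3, 1: +3·2° lon, +1·1° lat → SW at lon -174°, lat 61°.
Subsquare k=10, m=12: +10·0.0833333° lon, +12·0.0416667° lat → SW at lon -173.167°, lat 61.5°.
latitude 61.5000, longitude -173.1667.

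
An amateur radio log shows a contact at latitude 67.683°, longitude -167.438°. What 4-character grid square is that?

AP67

Offset from 180°W / 90°S: lon 12.56°, lat 157.68°.
Field: lon ⌊12.56/20⌋ = 0 → A; lat ⌊157.68/10⌋ = 15 → P.
Square: lon ⌊12.56/2⌋ = 6; lat ⌊7.68/1⌋ = 7.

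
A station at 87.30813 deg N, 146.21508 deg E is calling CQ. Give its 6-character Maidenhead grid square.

QR37ch

Shift to the Maidenhead origin (180°W, 90°S): lon 326.2151, lat 177.3081.
Field (20°×10°, letters A–R): 326.2151/20 → 16 → Q, 177.3081/10 → 17 → R; chars QR.
Square (2°×1°, digits 0–9): 6.2151/2 → 3, 7.3081/1 → 7; chars 37.
Subsquare (5′×2.5′, letters a–x): 0.2151/0.0833333 → 2 → c, 0.3081/0.0416667 → 7 → h; chars ch.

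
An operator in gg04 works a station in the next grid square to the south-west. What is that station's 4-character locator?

FG93

Longitude square 0; −1 → -1, wraps to 9, carry into field.
Longitude field G = 6; −1 → 5 = F.
Latitude square 4; −1 → 3.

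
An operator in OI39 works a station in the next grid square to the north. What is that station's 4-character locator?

OJ30

Latitude square 9; +1 → 10, wraps to 0, carry into field.
Latitude field I = 8; +1 → 9 = J.
The longitude characters are unchanged.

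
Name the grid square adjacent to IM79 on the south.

IM78

Latitude square 9; −1 → 8.
The longitude characters are unchanged.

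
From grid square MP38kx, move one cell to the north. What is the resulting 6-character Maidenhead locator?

Latitude subsquare x = 23; +1 → 24, wraps to 0 = a, carry into square.
Latitude square 8; +1 → 9.
The longitude characters are unchanged.

MP39ka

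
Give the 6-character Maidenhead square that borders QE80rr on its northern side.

QE80rs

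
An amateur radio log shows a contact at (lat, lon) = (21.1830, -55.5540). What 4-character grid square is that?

Offset from 180°W / 90°S: lon 124.45°, lat 111.18°.
Field: 124.45/20 → 6 → G, 111.18/10 → 11 → L; chars GL.
Square: 4.45/2 → 2, 1.18/1 → 1; chars 21.

GL21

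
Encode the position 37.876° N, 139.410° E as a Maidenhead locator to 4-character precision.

PM97

Offset from 180°W / 90°S: lon 319.41°, lat 127.88°.
Field: lon ⌊319.41/20⌋ = 15 → P; lat ⌊127.88/10⌋ = 12 → M.
Square: lon ⌊19.41/2⌋ = 9; lat ⌊7.88/1⌋ = 7.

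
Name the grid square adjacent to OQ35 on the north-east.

OQ46

Longitude square 3; +1 → 4.
Latitude square 5; +1 → 6.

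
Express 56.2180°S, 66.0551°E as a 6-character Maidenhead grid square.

Shift to the Maidenhead origin (180°W, 90°S): lon 246.0551, lat 33.7820.
Field: lon ⌊246.0551/20⌋ = 12 → M; lat ⌊33.7820/10⌋ = 3 → D.
Square: lon ⌊6.0551/2⌋ = 3; lat ⌊3.7820/1⌋ = 3.
Subsquare: lon ⌊0.0551/0.0833333⌋ = 0 → a; lat ⌊0.7820/0.0416667⌋ = 18 → s.

MD33as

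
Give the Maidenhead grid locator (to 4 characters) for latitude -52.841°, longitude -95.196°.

Shift to the Maidenhead origin (180°W, 90°S): lon 84.80, lat 37.16.
Field: 84.80/20 → 4 → E, 37.16/10 → 3 → D; chars ED.
Square: 4.80/2 → 2, 7.16/1 → 7; chars 27.

ED27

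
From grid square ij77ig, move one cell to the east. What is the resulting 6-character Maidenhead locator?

IJ77jg

Longitude subsquare i = 8; +1 → 9 = j.
The latitude characters are unchanged.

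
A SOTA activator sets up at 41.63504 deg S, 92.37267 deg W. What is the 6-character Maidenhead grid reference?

Shift to the Maidenhead origin (180°W, 90°S): lon 87.6273, lat 48.3650.
Field: 87.6273/20 → 4 → E, 48.3650/10 → 4 → E; chars EE.
Square: 7.6273/2 → 3, 8.3650/1 → 8; chars 38.
Subsquare: 1.6273/0.0833333 → 19 → t, 0.3650/0.0416667 → 8 → i; chars ti.

EE38ti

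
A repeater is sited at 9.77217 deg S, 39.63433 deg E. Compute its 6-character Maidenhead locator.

KI90tf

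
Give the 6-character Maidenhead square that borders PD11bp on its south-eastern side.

PD11co

Longitude subsquare b = 1; +1 → 2 = c.
Latitude subsquare p = 15; −1 → 14 = o.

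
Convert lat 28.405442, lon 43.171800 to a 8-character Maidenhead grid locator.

LL18oj07

Offset from 180°W / 90°S: lon 223.17180°, lat 118.40544°.
Field: lon ⌊223.17180/20⌋ = 11 → L; lat ⌊118.40544/10⌋ = 11 → L.
Square: lon ⌊3.17180/2⌋ = 1; lat ⌊8.40544/1⌋ = 8.
Subsquare: lon ⌊1.17180/0.0833333⌋ = 14 → o; lat ⌊0.40544/0.0416667⌋ = 9 → j.
Extended square: lon ⌊0.00513/0.00833333⌋ = 0; lat ⌊0.03044/0.00416667⌋ = 7.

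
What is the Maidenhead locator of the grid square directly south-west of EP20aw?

EP10xv

Longitude subsquare a = 0; −1 → -1, wraps to 23 = x, carry into square.
Longitude square 2; −1 → 1.
Latitude subsquare w = 22; −1 → 21 = v.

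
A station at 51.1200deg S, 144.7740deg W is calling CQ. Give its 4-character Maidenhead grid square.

Add 180° to longitude and 90° to latitude: 35.23, 38.88.
Field: 35.23/20 → 1 → B, 38.88/10 → 3 → D; chars BD.
Square: 15.23/2 → 7, 8.88/1 → 8; chars 78.

BD78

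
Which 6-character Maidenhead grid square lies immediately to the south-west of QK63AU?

Longitude subsquare a = 0; −1 → -1, wraps to 23 = x, carry into square.
Longitude square 6; −1 → 5.
Latitude subsquare u = 20; −1 → 19 = t.

QK53xt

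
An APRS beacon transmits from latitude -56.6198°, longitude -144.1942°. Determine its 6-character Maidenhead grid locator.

Offset from 180°W / 90°S: lon 35.8058°, lat 33.3802°.
Field: lon ⌊35.8058/20⌋ = 1 → B; lat ⌊33.3802/10⌋ = 3 → D.
Square: lon ⌊15.8058/2⌋ = 7; lat ⌊3.3802/1⌋ = 3.
Subsquare: lon ⌊1.8058/0.0833333⌋ = 21 → v; lat ⌊0.3802/0.0416667⌋ = 9 → j.

BD73vj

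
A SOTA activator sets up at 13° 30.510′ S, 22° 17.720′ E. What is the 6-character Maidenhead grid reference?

Shift to the Maidenhead origin (180°W, 90°S): lon 202.2953, lat 76.4915.
Field: 202.2953/20 → 10 → K, 76.4915/10 → 7 → H; chars KH.
Square: 2.2953/2 → 1, 6.4915/1 → 6; chars 16.
Subsquare: 0.2953/0.0833333 → 3 → d, 0.4915/0.0416667 → 11 → l; chars dl.

KH16dl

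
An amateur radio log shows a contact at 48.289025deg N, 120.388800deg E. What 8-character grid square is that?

Shift to the Maidenhead origin (180°W, 90°S): lon 300.38880, lat 138.28903.
Field: lon ⌊300.38880/20⌋ = 15 → P; lat ⌊138.28903/10⌋ = 13 → N.
Square: lon ⌊0.38880/2⌋ = 0; lat ⌊8.28903/1⌋ = 8.
Subsquare: lon ⌊0.38880/0.0833333⌋ = 4 → e; lat ⌊0.28903/0.0416667⌋ = 6 → g.
Extended square: lon ⌊0.05547/0.00833333⌋ = 6; lat ⌊0.03903/0.00416667⌋ = 9.

PN08eg69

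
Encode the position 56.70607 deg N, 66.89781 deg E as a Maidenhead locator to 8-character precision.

Shift to the Maidenhead origin (180°W, 90°S): lon 246.89781, lat 146.70607.
Field: 246.89781/20 → 12 → M, 146.70607/10 → 14 → O; chars MO.
Square: 6.89781/2 → 3, 6.70607/1 → 6; chars 36.
Subsquare: 0.89781/0.0833333 → 10 → k, 0.70607/0.0416667 → 16 → q; chars kq.
Extended square: 0.06448/0.00833333 → 7, 0.03940/0.00416667 → 9; chars 79.

MO36kq79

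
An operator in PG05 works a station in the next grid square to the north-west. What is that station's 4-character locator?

OG96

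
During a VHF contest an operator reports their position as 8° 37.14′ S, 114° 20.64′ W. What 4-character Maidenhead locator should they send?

DI21

Offset from 180°W / 90°S: lon 65.66°, lat 81.38°.
Field: 65.66/20 → 3 → D, 81.38/10 → 8 → I; chars DI.
Square: 5.66/2 → 2, 1.38/1 → 1; chars 21.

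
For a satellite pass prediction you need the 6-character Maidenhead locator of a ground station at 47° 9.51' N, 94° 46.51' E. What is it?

Add 180° to longitude and 90° to latitude: 274.7752, 137.1585.
Field: lon ⌊274.7752/20⌋ = 13 → N; lat ⌊137.1585/10⌋ = 13 → N.
Square: lon ⌊14.7752/2⌋ = 7; lat ⌊7.1585/1⌋ = 7.
Subsquare: lon ⌊0.7752/0.0833333⌋ = 9 → j; lat ⌊0.1585/0.0416667⌋ = 3 → d.

NN77jd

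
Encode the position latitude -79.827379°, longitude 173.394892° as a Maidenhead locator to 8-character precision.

RB60qe71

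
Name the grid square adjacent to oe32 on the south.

OE31

Latitude square 2; −1 → 1.
The longitude characters are unchanged.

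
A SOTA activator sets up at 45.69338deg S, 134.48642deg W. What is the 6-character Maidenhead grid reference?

Offset from 180°W / 90°S: lon 45.5136°, lat 44.3066°.
Field: lon ⌊45.5136/20⌋ = 2 → C; lat ⌊44.3066/10⌋ = 4 → E.
Square: lon ⌊5.5136/2⌋ = 2; lat ⌊4.3066/1⌋ = 4.
Subsquare: lon ⌊1.5136/0.0833333⌋ = 18 → s; lat ⌊0.3066/0.0416667⌋ = 7 → h.

CE24sh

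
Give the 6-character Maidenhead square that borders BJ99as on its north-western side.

BJ89xt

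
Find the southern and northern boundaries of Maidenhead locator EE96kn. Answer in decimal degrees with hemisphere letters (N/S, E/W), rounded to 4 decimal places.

Field E=4, E=4: +4·20° lon, +4·10° lat → SW at lon -100°, lat -50°.
Square 9, 6: +9·2° lon, +6·1° lat → SW at lon -82°, lat -44°.
Subsquare k=10, n=13: +10·0.0833333° lon, +13·0.0416667° lat → SW at lon -81.1667°, lat -43.4583°.
Cell spans 0.0833333° lon × 0.0416667° lat.
south 43.4583° S, north 43.4167° S.

43.4583° S, 43.4167° S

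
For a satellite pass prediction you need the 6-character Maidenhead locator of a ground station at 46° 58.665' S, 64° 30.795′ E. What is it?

ME23ga

Shift to the Maidenhead origin (180°W, 90°S): lon 244.5132, lat 43.0222.
Field: 244.5132/20 → 12 → M, 43.0222/10 → 4 → E; chars ME.
Square: 4.5132/2 → 2, 3.0222/1 → 3; chars 23.
Subsquare: 0.5132/0.0833333 → 6 → g, 0.0222/0.0416667 → 0 → a; chars ga.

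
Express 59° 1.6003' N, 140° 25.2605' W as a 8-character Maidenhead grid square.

Offset from 180°W / 90°S: lon 39.57899°, lat 149.02667°.
Field: lon ⌊39.57899/20⌋ = 1 → B; lat ⌊149.02667/10⌋ = 14 → O.
Square: lon ⌊19.57899/2⌋ = 9; lat ⌊9.02667/1⌋ = 9.
Subsquare: lon ⌊1.57899/0.0833333⌋ = 18 → s; lat ⌊0.02667/0.0416667⌋ = 0 → a.
Extended square: lon ⌊0.07899/0.00833333⌋ = 9; lat ⌊0.02667/0.00416667⌋ = 6.

BO99sa96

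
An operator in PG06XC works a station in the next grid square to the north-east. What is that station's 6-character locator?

Longitude subsquare x = 23; +1 → 24, wraps to 0 = a, carry into square.
Longitude square 0; +1 → 1.
Latitude subsquare c = 2; +1 → 3 = d.

PG16ad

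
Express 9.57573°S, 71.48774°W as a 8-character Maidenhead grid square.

FI40gk11

Offset from 180°W / 90°S: lon 108.51226°, lat 80.42427°.
Field: lon ⌊108.51226/20⌋ = 5 → F; lat ⌊80.42427/10⌋ = 8 → I.
Square: lon ⌊8.51226/2⌋ = 4; lat ⌊0.42427/1⌋ = 0.
Subsquare: lon ⌊0.51226/0.0833333⌋ = 6 → g; lat ⌊0.42427/0.0416667⌋ = 10 → k.
Extended square: lon ⌊0.01226/0.00833333⌋ = 1; lat ⌊0.00760/0.00416667⌋ = 1.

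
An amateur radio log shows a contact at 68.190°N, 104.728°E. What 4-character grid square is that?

OP28

Shift to the Maidenhead origin (180°W, 90°S): lon 284.73, lat 158.19.
Field: 284.73/20 → 14 → O, 158.19/10 → 15 → P; chars OP.
Square: 4.73/2 → 2, 8.19/1 → 8; chars 28.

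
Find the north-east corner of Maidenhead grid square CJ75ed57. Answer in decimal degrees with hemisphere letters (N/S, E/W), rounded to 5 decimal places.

Field C=2, J=9: +2·20° lon, +9·10° lat → SW at lon -140°, lat 0°.
Square 7, 5: +7·2° lon, +5·1° lat → SW at lon -126°, lat 5°.
Subsquare e=4, d=3: +4·0.0833333° lon, +3·0.0416667° lat → SW at lon -125.667°, lat 5.125°.
Extended square 5, 7: +5·0.00833333° lon, +7·0.00416667° lat → SW at lon -125.625°, lat 5.15417°.
Cell spans 0.00833333° lon × 0.00416667° lat. NE corner is SW corner plus one full cell.
latitude 5.15833° N, longitude 125.61667° W.

5.15833° N, 125.61667° W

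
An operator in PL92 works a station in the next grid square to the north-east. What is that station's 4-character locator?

QL03

Longitude square 9; +1 → 10, wraps to 0, carry into field.
Longitude field P = 15; +1 → 16 = Q.
Latitude square 2; +1 → 3.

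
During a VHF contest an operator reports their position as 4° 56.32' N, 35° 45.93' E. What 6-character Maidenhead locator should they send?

KJ74vw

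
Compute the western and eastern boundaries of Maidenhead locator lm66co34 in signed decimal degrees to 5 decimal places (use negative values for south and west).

52.19167, 52.20000

Field L=11, M=12: +11·20° lon, +12·10° lat → SW at lon 40°, lat 30°.
Square 6, 6: +6·2° lon, +6·1° lat → SW at lon 52°, lat 36°.
Subsquare c=2, o=14: +2·0.0833333° lon, +14·0.0416667° lat → SW at lon 52.1667°, lat 36.5833°.
Extended square 3, 4: +3·0.00833333° lon, +4·0.00416667° lat → SW at lon 52.1917°, lat 36.6°.
Cell spans 0.00833333° lon × 0.00416667° lat.
west 52.19167, east 52.20000.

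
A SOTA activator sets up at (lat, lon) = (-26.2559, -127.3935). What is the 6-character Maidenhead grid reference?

CG63hr

Add 180° to longitude and 90° to latitude: 52.6065, 63.7441.
Field: 52.6065/20 → 2 → C, 63.7441/10 → 6 → G; chars CG.
Square: 12.6065/2 → 6, 3.7441/1 → 3; chars 63.
Subsquare: 0.6065/0.0833333 → 7 → h, 0.7441/0.0416667 → 17 → r; chars hr.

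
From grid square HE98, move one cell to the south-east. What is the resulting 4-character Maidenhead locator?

Longitude square 9; +1 → 10, wraps to 0, carry into field.
Longitude field H = 7; +1 → 8 = I.
Latitude square 8; −1 → 7.

IE07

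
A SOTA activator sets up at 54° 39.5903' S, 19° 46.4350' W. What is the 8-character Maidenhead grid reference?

ID05ci71

Add 180° to longitude and 90° to latitude: 160.22608, 35.34016.
Field (20°×10°, letters A–R): lon ⌊160.22608/20⌋ = 8 → I; lat ⌊35.34016/10⌋ = 3 → D.
Square (2°×1°, digits 0–9): lon ⌊0.22608/2⌋ = 0; lat ⌊5.34016/1⌋ = 5.
Subsquare (5′×2.5′, letters a–x): lon ⌊0.22608/0.0833333⌋ = 2 → c; lat ⌊0.34016/0.0416667⌋ = 8 → i.
Extended square (30″×15″, digits 0–9): lon ⌊0.05942/0.00833333⌋ = 7; lat ⌊0.00683/0.00416667⌋ = 1.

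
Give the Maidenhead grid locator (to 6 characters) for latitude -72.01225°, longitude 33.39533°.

Offset from 180°W / 90°S: lon 213.3953°, lat 17.9878°.
Field (20°×10°, letters A–R): 213.3953/20 → 10 → K, 17.9878/10 → 1 → B; chars KB.
Square (2°×1°, digits 0–9): 13.3953/2 → 6, 7.9878/1 → 7; chars 67.
Subsquare (5′×2.5′, letters a–x): 1.3953/0.0833333 → 16 → q, 0.9878/0.0416667 → 23 → x; chars qx.

KB67qx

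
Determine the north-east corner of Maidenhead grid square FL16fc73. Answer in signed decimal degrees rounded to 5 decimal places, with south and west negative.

Field F=5, L=11: +5·20° lon, +11·10° lat → SW at lon -80°, lat 20°.
Square 1, 6: +1·2° lon, +6·1° lat → SW at lon -78°, lat 26°.
Subsquare f=5, c=2: +5·0.0833333° lon, +2·0.0416667° lat → SW at lon -77.5833°, lat 26.0833°.
Extended square 7, 3: +7·0.00833333° lon, +3·0.00416667° lat → SW at lon -77.525°, lat 26.0958°.
Cell spans 0.00833333° lon × 0.00416667° lat. NE corner is SW corner plus one full cell.
latitude 26.10000, longitude -77.51667.

26.10000, -77.51667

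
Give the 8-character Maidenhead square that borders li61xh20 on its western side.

LI61xh10

Longitude extended square 2; −1 → 1.
The latitude characters are unchanged.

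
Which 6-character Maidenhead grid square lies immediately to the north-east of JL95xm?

KL05an

Longitude subsquare x = 23; +1 → 24, wraps to 0 = a, carry into square.
Longitude square 9; +1 → 10, wraps to 0, carry into field.
Longitude field J = 9; +1 → 10 = K.
Latitude subsquare m = 12; +1 → 13 = n.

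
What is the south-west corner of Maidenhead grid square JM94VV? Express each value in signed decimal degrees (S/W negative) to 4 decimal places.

Field J=9, M=12: +9·20° lon, +12·10° lat → SW at lon 0°, lat 30°.
Square 9, 4: +9·2° lon, +4·1° lat → SW at lon 18°, lat 34°.
Subsquare v=21, v=21: +21·0.0833333° lon, +21·0.0416667° lat → SW at lon 19.75°, lat 34.875°.
latitude 34.8750, longitude 19.7500.

34.8750, 19.7500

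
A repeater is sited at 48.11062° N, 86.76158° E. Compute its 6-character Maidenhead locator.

NN38jc

Add 180° to longitude and 90° to latitude: 266.7616, 138.1106.
Field: 266.7616/20 → 13 → N, 138.1106/10 → 13 → N; chars NN.
Square: 6.7616/2 → 3, 8.1106/1 → 8; chars 38.
Subsquare: 0.7616/0.0833333 → 9 → j, 0.1106/0.0416667 → 2 → c; chars jc.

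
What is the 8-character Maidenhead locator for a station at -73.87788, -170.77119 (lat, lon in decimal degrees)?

AB46oc79

Shift to the Maidenhead origin (180°W, 90°S): lon 9.22881, lat 16.12212.
Field: lon ⌊9.22881/20⌋ = 0 → A; lat ⌊16.12212/10⌋ = 1 → B.
Square: lon ⌊9.22881/2⌋ = 4; lat ⌊6.12212/1⌋ = 6.
Subsquare: lon ⌊1.22881/0.0833333⌋ = 14 → o; lat ⌊0.12212/0.0416667⌋ = 2 → c.
Extended square: lon ⌊0.06214/0.00833333⌋ = 7; lat ⌊0.03879/0.00416667⌋ = 9.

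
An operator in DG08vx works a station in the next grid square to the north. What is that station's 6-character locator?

Latitude subsquare x = 23; +1 → 24, wraps to 0 = a, carry into square.
Latitude square 8; +1 → 9.
The longitude characters are unchanged.

DG09va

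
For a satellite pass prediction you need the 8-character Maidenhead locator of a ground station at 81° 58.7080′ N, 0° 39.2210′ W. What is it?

IR91qx14

Shift to the Maidenhead origin (180°W, 90°S): lon 179.34632, lat 171.97847.
Field (20°×10°, letters A–R): lon ⌊179.34632/20⌋ = 8 → I; lat ⌊171.97847/10⌋ = 17 → R.
Square (2°×1°, digits 0–9): lon ⌊19.34632/2⌋ = 9; lat ⌊1.97847/1⌋ = 1.
Subsquare (5′×2.5′, letters a–x): lon ⌊1.34632/0.0833333⌋ = 16 → q; lat ⌊0.97847/0.0416667⌋ = 23 → x.
Extended square (30″×15″, digits 0–9): lon ⌊0.01298/0.00833333⌋ = 1; lat ⌊0.02013/0.00416667⌋ = 4.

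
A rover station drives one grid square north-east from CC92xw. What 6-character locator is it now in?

Longitude subsquare x = 23; +1 → 24, wraps to 0 = a, carry into square.
Longitude square 9; +1 → 10, wraps to 0, carry into field.
Longitude field C = 2; +1 → 3 = D.
Latitude subsquare w = 22; +1 → 23 = x.

DC02ax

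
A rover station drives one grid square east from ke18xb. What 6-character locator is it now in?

Longitude subsquare x = 23; +1 → 24, wraps to 0 = a, carry into square.
Longitude square 1; +1 → 2.
The latitude characters are unchanged.

KE28ab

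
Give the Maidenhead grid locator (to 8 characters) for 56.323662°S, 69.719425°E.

MD43uq62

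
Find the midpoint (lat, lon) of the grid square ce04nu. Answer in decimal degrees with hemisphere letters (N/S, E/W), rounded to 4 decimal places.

Field C=2, E=4: +2·20° lon, +4·10° lat → SW at lon -140°, lat -50°.
Square 0, 4: +0·2° lon, +4·1° lat → SW at lon -140°, lat -46°.
Subsquare n=13, u=20: +13·0.0833333° lon, +20·0.0416667° lat → SW at lon -138.917°, lat -45.1667°.
Cell spans 0.0833333° lon × 0.0416667° lat. Centre is SW corner plus half of each.
latitude 45.1458° S, longitude 138.8750° W.

45.1458° S, 138.8750° W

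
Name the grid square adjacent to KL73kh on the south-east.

Longitude subsquare k = 10; +1 → 11 = l.
Latitude subsquare h = 7; −1 → 6 = g.

KL73lg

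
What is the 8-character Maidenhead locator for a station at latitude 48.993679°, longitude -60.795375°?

Shift to the Maidenhead origin (180°W, 90°S): lon 119.20462, lat 138.99368.
Field (20°×10°, letters A–R): 119.20462/20 → 5 → F, 138.99368/10 → 13 → N; chars FN.
Square (2°×1°, digits 0–9): 19.20462/2 → 9, 8.99368/1 → 8; chars 98.
Subsquare (5′×2.5′, letters a–x): 1.20462/0.0833333 → 14 → o, 0.99368/0.0416667 → 23 → x; chars ox.
Extended square (30″×15″, digits 0–9): 0.03796/0.00833333 → 4, 0.03535/0.00416667 → 8; chars 48.

FN98ox48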